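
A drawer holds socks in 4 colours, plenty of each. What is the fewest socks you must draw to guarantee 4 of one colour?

13

You could draw 3 of every colour without reaching 4 of any — 12 in all.
One more forces 4 of some colour, so 12 + 1 = 13.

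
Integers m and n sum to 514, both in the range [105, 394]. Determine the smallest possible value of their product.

Since m + n is fixed, pushing one of them to its bound minimizes the product.
At the endpoint m = 120, n = 514 − 120 = 394, so mn = 120 × 394 = 47280.

47280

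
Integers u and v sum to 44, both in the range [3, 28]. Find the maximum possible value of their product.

uv = u(44 − u) is maximized when u is as near 44/2 as the bounds allow.
Taking u = 22 and v = 22 (both in [3, 28]) gives uv = 484.

484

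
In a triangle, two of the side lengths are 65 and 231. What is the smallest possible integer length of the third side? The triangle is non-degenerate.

167

The third side must exceed |65 − 231| = 166.
The smallest integer above 166 is 167.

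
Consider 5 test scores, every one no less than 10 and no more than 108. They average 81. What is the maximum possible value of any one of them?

108

To make one score as large as possible, make the other 4 as small as possible.
The total is 5 × 81 = 405.
The other 4 contribute at least 4 × 10 = 40, leaving at most 405 − 40 = 365.
But each score is capped at 108, so the maximum is 108.
Achievable: one at 108 and the other 4 totalling 297, which fits since 4 × 10 ≤ 297 ≤ 4 × 108.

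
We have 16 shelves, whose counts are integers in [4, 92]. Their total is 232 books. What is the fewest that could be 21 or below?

7

If only k of them are at most 21, the other 16 − k are at least 22, so the total is at least (16 − k)·22 + k·4.
This is ≤ 232, so (16 − k)·22 + 4k ≤ 232, which gives k ≥ 7.
Exactly 7 works: 7 values at 4 and 9 at 22 total 226; raise one of the low values by 6 (still ≤ 21) to hit 232.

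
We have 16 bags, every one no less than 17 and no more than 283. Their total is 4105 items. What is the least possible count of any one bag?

17

To make one bag as small as possible, make the other 15 as large as possible.
The other 15 can take up 15 × 283 = 4245 ≥ 4105 − 17, so one bag can sit at its floor of 17.
Achievable: one at 17 and the other 15 totalling 4088, which fits since 15 × 17 ≤ 4088 ≤ 15 × 283.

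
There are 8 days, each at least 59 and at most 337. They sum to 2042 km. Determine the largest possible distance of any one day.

Maximizing one value means minimizing the remaining 7.
The other 7 contribute at least 7 × 59 = 413, leaving at most 2042 − 413 = 1629.
But each day is capped at 337, so the maximum is 337.
Achievable: one at 337 and the other 7 totalling 1705, which fits since 7 × 59 ≤ 1705 ≤ 7 × 337.

337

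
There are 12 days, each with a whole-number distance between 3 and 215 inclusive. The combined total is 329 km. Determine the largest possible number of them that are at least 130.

2

If k of the values are ≥ 130, the total is ≥ 130k + 3(12 − k).
Setting 130k + 3(12 − k) ≤ 329 gives 127k ≤ 293, so k ≤ 2.
k = 2 is achieved by 2 values at 130 and 10 at 3, total 290; add 39 to one value (staying below 130) to reach 329.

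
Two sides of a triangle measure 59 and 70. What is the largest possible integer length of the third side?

The third side must be less than 59 + 70 = 129.
The largest integer below 129 is 128.

128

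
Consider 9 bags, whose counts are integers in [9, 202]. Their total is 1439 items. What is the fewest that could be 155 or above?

Each value short of 155 is at most 154, costing at least 202 − 154 = 48 against the maximum total of 1818.
We can afford to lose at most 1818 − 1439 = 379, so at most ⌊379/48⌋ = 7 fall short, and at least 2 are ≥ 155.
Exactly 2 works: 2 values at 202 and 7 at 154 total 1482; lower one of the high values by 43 (still ≥ 155) to hit 1439.

2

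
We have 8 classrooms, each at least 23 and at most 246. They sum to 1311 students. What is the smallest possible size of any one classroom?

To make one classroom as small as possible, make the other 7 as large as possible.
The other 7 can take up 7 × 246 = 1722 ≥ 1311 − 23, so one classroom can sit at its floor of 23.
Achievable: one at 23 and the other 7 totalling 1288, which fits since 7 × 23 ≤ 1288 ≤ 7 × 246.

23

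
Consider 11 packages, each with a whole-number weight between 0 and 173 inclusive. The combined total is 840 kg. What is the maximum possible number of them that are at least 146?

If k of the values are ≥ 146, the total is ≥ 146k + 0(11 − k).
Setting 146k + 0(11 − k) ≤ 840 gives 146k ≤ 840, so k ≤ 5.
k = 5 is achieved by 5 values at 146 and 6 at 0, total 730; add 110 to one value (staying below 146) to reach 840.

5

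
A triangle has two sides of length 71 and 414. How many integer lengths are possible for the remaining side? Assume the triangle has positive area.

141

The triangle inequality gives |71 − 414| < c < 71 + 414, i.e. 343 < c < 485.
So c can be any integer from 344 to 484: 141 values.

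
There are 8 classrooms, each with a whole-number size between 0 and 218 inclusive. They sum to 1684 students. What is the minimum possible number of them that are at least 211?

1

Suppose at most 8 − j of them reach 211; then j values are ≤ 210 and the rest ≤ 218.
The total is then ≤ 210·j + 218·(8 − j) = 1744 − 8j. For this to be ≥ 1684 we need j ≤ 7, so at least 8 − 7 = 1 must reach 211.
Exactly 1 works: 1 value at 218 and 7 at 210 total 1688; lower one of the high values by 4 (still ≥ 211) to hit 1684.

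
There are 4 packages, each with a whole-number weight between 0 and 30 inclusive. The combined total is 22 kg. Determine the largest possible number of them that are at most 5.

Each value at 5 or below falls at least 30 − 5 = 25 short of the ceiling 30.
The ceiling total is 4 × 30 = 120, and we need 22, so at most ⌊(120 − 22)/25⌋ = 3 can be that low.
k = 3 is achieved by 3 values at 5 and 1 at 30, total 45; lower one of the 30's by 23 (still > 5) to reach 22.

3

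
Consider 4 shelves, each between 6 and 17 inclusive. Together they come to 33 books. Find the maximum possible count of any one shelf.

15

Maximizing one value means minimizing the remaining 3.
The other 3 contribute at least 3 × 6 = 18, leaving at most 33 − 18 = 15.
Since 15 ≤ 17, this is achievable: one at 15 and 3 at 6.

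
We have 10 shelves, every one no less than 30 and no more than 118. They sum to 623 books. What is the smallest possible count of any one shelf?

Minimizing one value means maximizing the remaining 9.
The other 9 can take up 9 × 118 = 1062 ≥ 623 − 30, so one shelf can sit at its floor of 30.
Achievable: one at 30 and the other 9 totalling 593, which fits since 9 × 30 ≤ 593 ≤ 9 × 118.

30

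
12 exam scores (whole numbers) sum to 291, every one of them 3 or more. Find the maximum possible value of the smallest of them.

The 12 values sum to 291, so their minimum is at most ⌊291/12⌋ = 24.
Taking 9 copies of 24 and 3 copies of 25 gives exactly 291, so 24 is attained.

24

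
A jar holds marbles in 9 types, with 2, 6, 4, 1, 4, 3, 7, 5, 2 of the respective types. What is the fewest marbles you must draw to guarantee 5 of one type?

29

In the worst case you take as many as possible of each type without reaching 5: 2 + 4 + 4 + 1 + 4 + 3 + 4 + 4 + 2 = 28.
The next one must give 5 of some type, so 28 + 1 = 29.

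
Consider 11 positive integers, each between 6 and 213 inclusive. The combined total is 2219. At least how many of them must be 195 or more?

5

If only k of them are at least 195, the other 11 − k are at most 194, so the total is at most k·213 + (11 − k)·194.
This must reach 2219, so k·213 + (11 − k)·194 ≥ 2219, giving k ≥ 5.
Exactly 5 works: 5 values at 213 and 6 at 194 total 2229; lower one of the high values by 10 (still ≥ 195) to hit 2219.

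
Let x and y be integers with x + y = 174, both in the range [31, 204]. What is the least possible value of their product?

xy = x(174 − x) is concave in x, so over [31, 143] it is minimized at an endpoint.
At the endpoint x = 31, y = 174 − 31 = 143, so xy = 31 × 143 = 4433.

4433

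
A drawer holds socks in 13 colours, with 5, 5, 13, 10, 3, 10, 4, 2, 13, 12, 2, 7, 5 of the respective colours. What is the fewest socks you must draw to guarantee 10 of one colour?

79

In the worst case you take as many as possible of each colour without reaching 10: 5 + 5 + 9 + 9 + 3 + 9 + 4 + 2 + 9 + 9 + 2 + 7 + 5 = 78.
The next one must give 10 of some colour, so 78 + 1 = 79.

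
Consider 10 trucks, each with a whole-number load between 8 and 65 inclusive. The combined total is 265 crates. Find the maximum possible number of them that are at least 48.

With k values at 48 or above and the rest at least 8, the sum is at least 80 + 40k.
Since the sum is 265, we need 40k ≤ 185, i.e. k ≤ 4.
k = 4 is achieved by 4 values at 48 and 6 at 8, total 240; add 25 to one value (staying below 48) to reach 265.

4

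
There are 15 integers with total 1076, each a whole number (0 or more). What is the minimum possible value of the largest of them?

The 15 values sum to 1076, so their maximum is at least ⌈1076/15⌉ = 72.
Achievable: 11 of them at 72 and 4 at 71 total 1076.

72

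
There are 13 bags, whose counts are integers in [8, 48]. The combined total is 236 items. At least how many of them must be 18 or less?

Let j be the number exceeding 18. Then the total is ≥ 19·j + 8·(13 − j) = 104 + 11j.
So 11j ≤ 132 and j ≤ 12; hence at least 13 − 12 = 1 are ≤ 18.
Exactly 1 works: 1 value at 8 and 12 at 19 total 236.

1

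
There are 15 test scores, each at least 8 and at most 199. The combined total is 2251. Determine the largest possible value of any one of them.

Maximizing one value means minimizing the remaining 14.
The other 14 contribute at least 14 × 8 = 112, leaving at most 2251 − 112 = 2139.
But each score is capped at 199, so the maximum is 199.
Achievable: one at 199 and the other 14 totalling 2052, which fits since 14 × 8 ≤ 2052 ≤ 14 × 199.

199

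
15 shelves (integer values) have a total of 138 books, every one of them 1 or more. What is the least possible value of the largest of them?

10

The average is 138/15 > 9, so not all 15 can be 9 or less; the largest is ≥ 10.
Achievable: 3 of them at 10 and 12 at 9 total 138.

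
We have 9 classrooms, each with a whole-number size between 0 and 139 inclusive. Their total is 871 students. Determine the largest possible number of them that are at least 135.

6

Suppose k of them are at least 135. Those contribute at least 135 each and the other 9 − k at least 0 each.
So the total is at least 135k + 0(9 − k) = 0 + 135k. This must be ≤ 871, giving k ≤ 6.
k = 6 is achieved by 6 values at 135 and 3 at 0, total 810; add 61 to one value (staying below 135) to reach 871.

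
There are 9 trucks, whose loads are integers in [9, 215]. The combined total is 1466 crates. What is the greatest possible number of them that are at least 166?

If k of the values are ≥ 166, the total is ≥ 166k + 9(9 − k).
Setting 166k + 9(9 − k) ≤ 1466 gives 157k ≤ 1385, so k ≤ 8.
k = 8 is achieved by 8 values at 166 and 1 at 9, total 1337; add 129 to one value (staying below 166) to reach 1466.

8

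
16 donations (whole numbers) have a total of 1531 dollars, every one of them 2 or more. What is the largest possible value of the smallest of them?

95

The 16 values sum to 1531, so their minimum is at most ⌊1531/16⌋ = 95.
Achievable: 5 of them at 95 and 11 at 96 total 1531.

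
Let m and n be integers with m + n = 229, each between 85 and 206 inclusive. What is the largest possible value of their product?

13110

mn = m(229 − m) is maximized when m is as near 229/2 as the bounds allow.
Taking m = 114 and n = 115 (both in [85, 206]) gives mn = 13110.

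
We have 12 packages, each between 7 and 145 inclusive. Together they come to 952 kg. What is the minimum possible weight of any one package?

7

To make one package as small as possible, make the other 11 as large as possible.
The other 11 can take up 11 × 145 = 1595 ≥ 952 − 7, so one package can sit at its floor of 7.
Achievable: one at 7 and the other 11 totalling 945, which fits since 11 × 7 ≤ 945 ≤ 11 × 145.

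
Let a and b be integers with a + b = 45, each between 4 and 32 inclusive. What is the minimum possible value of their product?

ab = a(45 − a) is concave in a, so over [13, 32] it is minimized at an endpoint.
The extreme feasible split is a = 13, b = 32, giving ab = 416.

416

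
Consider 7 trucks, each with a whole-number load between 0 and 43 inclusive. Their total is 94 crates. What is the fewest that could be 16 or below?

If only k of them are at most 16, the other 7 − k are at least 17, so the total is at least (7 − k)·17 + k·0.
This is ≤ 94, so (7 − k)·17 + 0k ≤ 94, which gives k ≥ 2.
Exactly 2 works: 2 values at 0 and 5 at 17 total 85; raise one of the low values by 9 (still ≤ 16) to hit 94.

2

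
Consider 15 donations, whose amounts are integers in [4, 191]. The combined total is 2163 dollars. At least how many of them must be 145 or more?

1

Each value short of 145 is at most 144, costing at least 191 − 144 = 47 against the maximum total of 2865.
We can afford to lose at most 2865 − 2163 = 702, so at most ⌊702/47⌋ = 14 fall short, and at least 1 are ≥ 145.
Exactly 1 works: 1 value at 191 and 14 at 144 total 2207; lower one of the high values by 44 (still ≥ 145) to hit 2163.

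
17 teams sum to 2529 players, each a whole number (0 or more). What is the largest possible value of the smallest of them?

The average is 2529/17 < 149, so some value is ≤ 148.
Taking 4 copies of 148 and 13 copies of 149 gives exactly 2529, so 148 is attained.

148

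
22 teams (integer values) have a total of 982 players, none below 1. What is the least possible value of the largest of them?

Some value must be at least ⌈982/22⌉ = 45, since 22 × 44 = 968 < 982.
Equality holds with 14 values of 45 and 8 values of 44.

45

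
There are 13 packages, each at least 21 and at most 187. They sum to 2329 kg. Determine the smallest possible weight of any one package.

85

To make one package as small as possible, make the other 12 as large as possible.
The other 12 contribute at most 12 × 187 = 2244, leaving at least 2329 − 2244 = 85.
Since 85 ≥ 21, this is achievable: one at 85 and 12 at 187.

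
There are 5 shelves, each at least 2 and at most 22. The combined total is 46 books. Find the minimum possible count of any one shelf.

Minimizing one value means maximizing the remaining 4.
The other 4 can take up 4 × 22 = 88 ≥ 46 − 2, so one shelf can sit at its floor of 2.
Achievable: one at 2 and the other 4 totalling 44, which fits since 4 × 2 ≤ 44 ≤ 4 × 22.

2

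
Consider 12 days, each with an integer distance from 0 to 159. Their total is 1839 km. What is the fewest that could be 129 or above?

If only k of them are at least 129, the other 12 − k are at most 128, so the total is at most k·159 + (12 − k)·128.
This must reach 1839, so k·159 + (12 − k)·128 ≥ 1839, giving k ≥ 10.
Exactly 10 works: 10 values at 159 and 2 at 128 total 1846; lower one of the high values by 7 (still ≥ 129) to hit 1839.

10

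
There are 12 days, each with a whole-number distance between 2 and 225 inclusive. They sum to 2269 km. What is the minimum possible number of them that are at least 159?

6

If only k of them are at least 159, the other 12 − k are at most 158, so the total is at most k·225 + (12 − k)·158.
This must reach 2269, so k·225 + (12 − k)·158 ≥ 2269, giving k ≥ 6.
Exactly 6 works: 6 values at 225 and 6 at 158 total 2298; lower one of the high values by 29 (still ≥ 159) to hit 2269.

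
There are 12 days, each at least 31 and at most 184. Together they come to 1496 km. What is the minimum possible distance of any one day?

31

To make one day as small as possible, make the other 11 as large as possible.
The other 11 can take up 11 × 184 = 2024 ≥ 1496 − 31, so one day can sit at its floor of 31.
Achievable: one at 31 and the other 11 totalling 1465, which fits since 11 × 31 ≤ 1465 ≤ 11 × 184.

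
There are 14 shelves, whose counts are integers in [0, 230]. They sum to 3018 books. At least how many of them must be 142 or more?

If only k of them are at least 142, the other 14 − k are at most 141, so the total is at most k·230 + (14 − k)·141.
This must reach 3018, so k·230 + (14 − k)·141 ≥ 3018, giving k ≥ 12.
Exactly 12 works: 12 values at 230 and 2 at 141 total 3042; lower one of the high values by 24 (still ≥ 142) to hit 3018.

12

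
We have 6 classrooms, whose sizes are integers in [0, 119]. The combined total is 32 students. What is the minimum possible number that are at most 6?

If only k of them are at most 6, the other 6 − k are at least 7, so the total is at least (6 − k)·7 + k·0.
This is ≤ 32, so (6 − k)·7 + 0k ≤ 32, which gives k ≥ 2.
Exactly 2 works: 2 values at 0 and 4 at 7 total 28; raise one of the low values by 4 (still ≤ 6) to hit 32.

2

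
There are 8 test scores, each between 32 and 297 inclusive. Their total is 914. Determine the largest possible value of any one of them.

297

To make one score as large as possible, make the other 7 as small as possible.
The other 7 contribute at least 7 × 32 = 224, leaving at most 914 − 224 = 690.
But each score is capped at 297, so the maximum is 297.
Achievable: one at 297 and the other 7 totalling 617, which fits since 7 × 32 ≤ 617 ≤ 7 × 297.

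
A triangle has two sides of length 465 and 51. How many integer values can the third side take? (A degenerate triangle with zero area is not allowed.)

101

The triangle inequality gives |465 − 51| < c < 465 + 51, i.e. 414 < c < 516.
So c can be any integer from 415 to 515: 101 values.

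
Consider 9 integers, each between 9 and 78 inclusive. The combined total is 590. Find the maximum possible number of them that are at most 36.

Suppose k of them are at most 36. Those contribute at most 36 each and the rest at most 78 each.
So the total is at most 36k + 78(9 − k) = 702 − 42k. This must still be ≥ 590, so k ≤ 2.
k = 2 is achieved by 2 values at 36 and 7 at 78, total 618; lower one of the 78's by 28 (still > 36) to reach 590.

2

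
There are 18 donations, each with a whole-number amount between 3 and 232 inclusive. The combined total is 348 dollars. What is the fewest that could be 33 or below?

Each value above 33 is at least 34, contributing at least 34 − 3 = 31 above the floor 3.
The sum exceeds the floor total 54 by 294, so at most ⌊294/31⌋ = 9 exceed 33, and at least 9 are ≤ 33.
Exactly 9 works: 9 values at 3 and 9 at 34 total 333; raise one of the low values by 15 (still ≤ 33) to hit 348.

9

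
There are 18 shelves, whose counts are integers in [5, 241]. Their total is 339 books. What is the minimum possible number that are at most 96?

16

Let j be the number exceeding 96. Then the total is ≥ 97·j + 5·(18 − j) = 90 + 92j.
So 92j ≤ 249 and j ≤ 2; hence at least 18 − 2 = 16 are ≤ 96.
Exactly 16 works: 16 values at 5 and 2 at 97 total 274; raise one of the low values by 65 (still ≤ 96) to hit 339.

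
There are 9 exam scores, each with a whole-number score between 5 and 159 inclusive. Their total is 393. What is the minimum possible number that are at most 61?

3

Let j be the number exceeding 61. Then the total is ≥ 62·j + 5·(9 − j) = 45 + 57j.
So 57j ≤ 348 and j ≤ 6; hence at least 9 − 6 = 3 are ≤ 61.
Exactly 3 works: 3 values at 5 and 6 at 62 total 387; raise one of the low values by 6 (still ≤ 61) to hit 393.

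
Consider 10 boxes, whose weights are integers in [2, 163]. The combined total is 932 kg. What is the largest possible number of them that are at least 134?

Suppose k of them are at least 134. Those contribute at least 134 each and the other 10 − k at least 2 each.
So the total is at least 134k + 2(10 − k) = 20 + 132k. This must be ≤ 932, giving k ≤ 6.
k = 6 is achieved by 6 values at 134 and 4 at 2, total 812; add 120 to one value (staying below 134) to reach 932.

6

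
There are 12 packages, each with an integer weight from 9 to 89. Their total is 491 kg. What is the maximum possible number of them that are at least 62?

With k values at 62 or above and the rest at least 9, the sum is at least 108 + 53k.
Since the sum is 491, we need 53k ≤ 383, i.e. k ≤ 7.
k = 7 is achieved by 7 values at 62 and 5 at 9, total 479; add 12 to one value (staying below 62) to reach 491.

7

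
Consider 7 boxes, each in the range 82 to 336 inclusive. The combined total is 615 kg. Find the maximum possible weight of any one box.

123

Maximizing one value means minimizing the remaining 6.
The other 6 contribute at least 6 × 82 = 492, leaving at most 615 − 492 = 123.
Since 123 ≤ 336, this is achievable: one at 123 and 6 at 82.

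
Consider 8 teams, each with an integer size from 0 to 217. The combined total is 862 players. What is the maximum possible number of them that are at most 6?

Each value at 6 or below falls at least 217 − 6 = 211 short of the ceiling 217.
The ceiling total is 8 × 217 = 1736, and we need 862, so at most ⌊(1736 − 862)/211⌋ = 4 can be that low.
k = 4 is achieved by 4 values at 6 and 4 at 217, total 892; lower one of the 217's by 30 (still > 6) to reach 862.

4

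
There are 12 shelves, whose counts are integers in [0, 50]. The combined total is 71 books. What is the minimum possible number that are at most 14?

Each value above 14 is at least 15, contributing at least 15 − 0 = 15 above the floor 0.
The sum exceeds the floor total 0 by 71, so at most ⌊71/15⌋ = 4 exceed 14, and at least 8 are ≤ 14.
Exactly 8 works: 8 values at 0 and 4 at 15 total 60; raise one of the low values by 11 (still ≤ 14) to hit 71.

8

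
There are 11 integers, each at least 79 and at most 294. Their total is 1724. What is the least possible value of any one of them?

79

Minimizing one value means maximizing the remaining 10.
The other 10 can take up 10 × 294 = 2940 ≥ 1724 − 79, so one integer can sit at its floor of 79.
Achievable: one at 79 and the other 10 totalling 1645, which fits since 10 × 79 ≤ 1645 ≤ 10 × 294.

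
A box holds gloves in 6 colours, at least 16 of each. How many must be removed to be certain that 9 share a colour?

You could draw 8 of every colour without reaching 9 of any — 48 in all.
One more forces 9 of some colour, so 48 + 1 = 49.

49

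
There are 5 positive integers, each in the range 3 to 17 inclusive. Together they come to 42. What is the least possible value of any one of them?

Minimizing one value means maximizing the remaining 4.
The other 4 can take up 4 × 17 = 68 ≥ 42 − 3, so one integer can sit at its floor of 3.
Achievable: one at 3 and the other 4 totalling 39, which fits since 4 × 3 ≤ 39 ≤ 4 × 17.

3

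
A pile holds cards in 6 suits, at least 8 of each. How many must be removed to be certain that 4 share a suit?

19

You could draw 3 of every suit without reaching 4 of any — 18 in all.
One more forces 4 of some suit, so 18 + 1 = 19.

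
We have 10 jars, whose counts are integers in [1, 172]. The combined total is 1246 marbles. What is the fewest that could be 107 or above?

3

Each value short of 107 is at most 106, costing at least 172 − 106 = 66 against the maximum total of 1720.
We can afford to lose at most 1720 − 1246 = 474, so at most ⌊474/66⌋ = 7 fall short, and at least 3 are ≥ 107.
Exactly 3 works: 3 values at 172 and 7 at 106 total 1258; lower one of the high values by 12 (still ≥ 107) to hit 1246.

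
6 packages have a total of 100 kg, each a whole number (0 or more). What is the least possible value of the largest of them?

The average is 100/6 > 16, so not all 6 can be 16 or less; the largest is ≥ 17.
Taking 2 copies of 16 and 4 copies of 17 gives exactly 100, so 17 is attained.

17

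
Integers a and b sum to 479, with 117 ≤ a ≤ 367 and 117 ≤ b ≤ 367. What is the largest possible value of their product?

With a + b fixed, ab peaks when the two are closest together.
Taking a = 239 and b = 240 (both in [117, 367]) gives ab = 57360.

57360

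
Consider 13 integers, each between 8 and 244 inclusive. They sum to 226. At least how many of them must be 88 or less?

If only k of them are at most 88, the other 13 − k are at least 89, so the total is at least (13 − k)·89 + k·8.
This is ≤ 226, so (13 − k)·89 + 8k ≤ 226, which gives k ≥ 12.
Exactly 12 works: 12 values at 8 and 1 at 89 total 185; raise one of the low values by 41 (still ≤ 88) to hit 226.

12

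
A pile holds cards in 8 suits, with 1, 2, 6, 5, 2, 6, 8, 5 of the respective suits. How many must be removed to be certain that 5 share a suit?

26

In the worst case you take as many as possible of each suit without reaching 5: 1 + 2 + 4 + 4 + 2 + 4 + 4 + 4 = 25.
The next one must give 5 of some suit, so 25 + 1 = 26.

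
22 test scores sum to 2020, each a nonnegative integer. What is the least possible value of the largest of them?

The average is 2020/22 > 91, so not all 22 can be 91 or less; the largest is ≥ 92.
Equality holds with 18 values of 92 and 4 values of 91.

92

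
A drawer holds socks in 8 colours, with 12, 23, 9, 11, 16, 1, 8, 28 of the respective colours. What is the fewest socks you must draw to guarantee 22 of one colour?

100

In the worst case you take as many as possible of each colour without reaching 22: 12 + 21 + 9 + 11 + 16 + 1 + 8 + 21 = 99.
The next one must give 22 of some colour, so 99 + 1 = 100.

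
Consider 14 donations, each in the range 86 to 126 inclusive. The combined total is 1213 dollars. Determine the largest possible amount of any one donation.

Maximizing one value means minimizing the remaining 13.
The other 13 contribute at least 13 × 86 = 1118, leaving at most 1213 − 1118 = 95.
Since 95 ≤ 126, this is achievable: one at 95 and 13 at 86.

95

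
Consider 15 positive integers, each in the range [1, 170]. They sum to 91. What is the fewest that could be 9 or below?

7

If only k of them are at most 9, the other 15 − k are at least 10, so the total is at least (15 − k)·10 + k·1.
This is ≤ 91, so (15 − k)·10 + 1k ≤ 91, which gives k ≥ 7.
Exactly 7 works: 7 values at 1 and 8 at 10 total 87; raise one of the low values by 4 (still ≤ 9) to hit 91.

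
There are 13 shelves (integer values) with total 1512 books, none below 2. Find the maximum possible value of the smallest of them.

The 13 values sum to 1512, so their minimum is at most ⌊1512/13⌋ = 116.
Equality holds with 9 values of 116 and 4 values of 117.

116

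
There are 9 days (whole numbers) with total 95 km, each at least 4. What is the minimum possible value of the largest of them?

The average is 95/9 > 10, so not all 9 can be 10 or less; the largest is ≥ 11.
Achievable: 5 of them at 11 and 4 at 10 total 95.

11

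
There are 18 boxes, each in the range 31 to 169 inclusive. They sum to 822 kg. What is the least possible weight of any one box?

31

Minimizing one value means maximizing the remaining 17.
The other 17 can take up 17 × 169 = 2873 ≥ 822 − 31, so one box can sit at its floor of 31.
Achievable: one at 31 and the other 17 totalling 791, which fits since 17 × 31 ≤ 791 ≤ 17 × 169.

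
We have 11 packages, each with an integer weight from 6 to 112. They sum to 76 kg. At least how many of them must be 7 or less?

6

Let j be the number exceeding 7. Then the total is ≥ 8·j + 6·(11 − j) = 66 + 2j.
So 2j ≤ 10 and j ≤ 5; hence at least 11 − 5 = 6 are ≤ 7.
Exactly 6 works: 6 values at 6 and 5 at 8 total 76.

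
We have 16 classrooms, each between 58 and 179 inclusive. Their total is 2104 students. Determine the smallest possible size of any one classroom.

58

Minimizing one value means maximizing the remaining 15.
The other 15 can take up 15 × 179 = 2685 ≥ 2104 − 58, so one classroom can sit at its floor of 58.
Achievable: one at 58 and the other 15 totalling 2046, which fits since 15 × 58 ≤ 2046 ≤ 15 × 179.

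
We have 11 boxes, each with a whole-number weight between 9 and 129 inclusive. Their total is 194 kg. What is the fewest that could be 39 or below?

Let j be the number exceeding 39. Then the total is ≥ 40·j + 9·(11 − j) = 99 + 31j.
So 31j ≤ 95 and j ≤ 3; hence at least 11 − 3 = 8 are ≤ 39.
Exactly 8 works: 8 values at 9 and 3 at 40 total 192; raise one of the low values by 2 (still ≤ 39) to hit 194.

8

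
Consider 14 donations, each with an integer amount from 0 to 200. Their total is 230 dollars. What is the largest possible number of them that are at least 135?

With k values at 135 or above and the rest at least 0, the sum is at least 0 + 135k.
Since the sum is 230, we need 135k ≤ 230, i.e. k ≤ 1.
k = 1 is achieved by 1 value at 135 and 13 at 0, total 135; add 95 to one value (staying below 135) to reach 230.

1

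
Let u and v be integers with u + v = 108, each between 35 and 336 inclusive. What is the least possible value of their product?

2555

Since u + v is fixed, pushing one of them to its bound minimizes the product.
At the endpoint u = 35, v = 108 − 35 = 73, so uv = 35 × 73 = 2555.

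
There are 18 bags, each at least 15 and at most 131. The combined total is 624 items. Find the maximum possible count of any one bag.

131

Maximizing one value means minimizing the remaining 17.
The other 17 contribute at least 17 × 15 = 255, leaving at most 624 − 255 = 369.
But each bag is capped at 131, so the maximum is 131.
Achievable: one at 131 and the other 17 totalling 493, which fits since 17 × 15 ≤ 493 ≤ 17 × 131.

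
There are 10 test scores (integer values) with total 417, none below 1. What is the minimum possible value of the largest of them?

If every one of the 10 were at most 41, the total would be at most 10 × 41 = 410 < 417.
Achievable: 7 of them at 42 and 3 at 41 total 417.

42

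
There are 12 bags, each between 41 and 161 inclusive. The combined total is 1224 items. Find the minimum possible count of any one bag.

41

Minimizing one value means maximizing the remaining 11.
The other 11 can take up 11 × 161 = 1771 ≥ 1224 − 41, so one bag can sit at its floor of 41.
Achievable: one at 41 and the other 11 totalling 1183, which fits since 11 × 41 ≤ 1183 ≤ 11 × 161.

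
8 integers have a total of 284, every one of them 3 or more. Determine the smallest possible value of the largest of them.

The average is 284/8 > 35, so not all 8 can be 35 or less; the largest is ≥ 36.
Taking 4 copies of 35 and 4 copies of 36 gives exactly 284, so 36 is attained.

36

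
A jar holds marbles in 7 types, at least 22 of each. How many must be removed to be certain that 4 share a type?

You could draw 3 of every type without reaching 4 of any — 21 in all.
One more forces 4 of some type, so 21 + 1 = 22.

22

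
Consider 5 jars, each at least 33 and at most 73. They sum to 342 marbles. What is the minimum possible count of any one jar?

Minimizing one value means maximizing the remaining 4.
The other 4 contribute at most 4 × 73 = 292, leaving at least 342 − 292 = 50.
Since 50 ≥ 33, this is achievable: one at 50 and 4 at 73.

50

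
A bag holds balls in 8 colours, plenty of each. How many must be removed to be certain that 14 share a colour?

In the worst case you draw 13 of each of the 8 colours: 8 × 13 = 104.
One more forces 14 of some colour, so 104 + 1 = 105.

105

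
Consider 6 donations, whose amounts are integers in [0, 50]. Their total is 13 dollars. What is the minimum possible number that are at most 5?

4

If only k of them are at most 5, the other 6 − k are at least 6, so the total is at least (6 − k)·6 + k·0.
This is ≤ 13, so (6 − k)·6 + 0k ≤ 13, which gives k ≥ 4.
Exactly 4 works: 4 values at 0 and 2 at 6 total 12; raise one of the low values by 1 (still ≤ 5) to hit 13.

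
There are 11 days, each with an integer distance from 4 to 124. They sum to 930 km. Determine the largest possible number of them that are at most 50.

Suppose k of them are at most 50. Those contribute at most 50 each and the rest at most 124 each.
So the total is at most 50k + 124(11 − k) = 1364 − 74k. This must still be ≥ 930, so k ≤ 5.
k = 5 is achieved by 5 values at 50 and 6 at 124, total 994; lower one of the 124's by 64 (still > 50) to reach 930.

5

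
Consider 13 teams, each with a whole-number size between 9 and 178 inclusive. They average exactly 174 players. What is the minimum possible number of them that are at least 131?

The total is 13 × 174 = 2262.
If only k of them are at least 131, the other 13 − k are at most 130, so the total is at most k·178 + (13 − k)·130.
This must reach 2262, so k·178 + (13 − k)·130 ≥ 2262, giving k ≥ 12.
Exactly 12 works: 12 values at 178 and 1 at 130 total 2266; lower one of the high values by 4 (still ≥ 131) to hit 2262.

12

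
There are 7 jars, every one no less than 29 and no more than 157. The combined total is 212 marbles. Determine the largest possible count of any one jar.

Maximizing one value means minimizing the remaining 6.
The other 6 contribute at least 6 × 29 = 174, leaving at most 212 − 174 = 38.
Since 38 ≤ 157, this is achievable: one at 38 and 6 at 29.

38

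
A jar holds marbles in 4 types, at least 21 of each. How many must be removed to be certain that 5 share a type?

17

In the worst case you draw 4 of each of the 4 types: 4 × 4 = 16.
One more forces 5 of some type, so 16 + 1 = 17.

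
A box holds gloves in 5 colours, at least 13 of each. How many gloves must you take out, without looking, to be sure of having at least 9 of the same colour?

In the worst case you draw 8 of each of the 5 colours: 5 × 8 = 40.
One more forces 9 of some colour, so 40 + 1 = 41.

41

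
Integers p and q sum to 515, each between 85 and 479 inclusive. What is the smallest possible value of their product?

36550

pq = p(515 − p) is concave in p, so over [85, 430] it is minimized at an endpoint.
The extreme feasible split is p = 85, q = 430, giving pq = 36550.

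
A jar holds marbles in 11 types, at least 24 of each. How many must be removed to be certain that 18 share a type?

In the worst case you draw 17 of each of the 11 types: 11 × 17 = 187.
One more forces 18 of some type, so 187 + 1 = 188.

188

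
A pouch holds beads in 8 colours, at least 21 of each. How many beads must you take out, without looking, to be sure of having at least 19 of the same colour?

You could draw 18 of every colour without reaching 19 of any — 144 in all.
One more forces 19 of some colour, so 144 + 1 = 145.

145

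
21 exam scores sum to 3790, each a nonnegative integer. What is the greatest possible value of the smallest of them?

180

If every one of the 21 were at least 181, the total would be at least 21 × 181 = 3801 > 3790.
Achievable: 11 of them at 180 and 10 at 181 total 3790.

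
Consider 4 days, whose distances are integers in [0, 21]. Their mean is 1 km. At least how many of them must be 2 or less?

3

The total is 4 × 1 = 4.
Let j be the number exceeding 2. Then the total is ≥ 3·j + 0·(4 − j) = 0 + 3j.
So 3j ≤ 4 and j ≤ 1; hence at least 4 − 1 = 3 are ≤ 2.
Exactly 3 works: 3 values at 0 and 1 at 3 total 3; raise one of the low values by 1 (still ≤ 2) to hit 4.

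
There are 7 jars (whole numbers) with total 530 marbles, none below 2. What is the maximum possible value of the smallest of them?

75

The 7 values sum to 530, so their minimum is at most ⌊530/7⌋ = 75.
Taking 2 copies of 75 and 5 copies of 76 gives exactly 530, so 75 is attained.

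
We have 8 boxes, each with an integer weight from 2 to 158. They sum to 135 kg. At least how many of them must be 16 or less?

1

If only k of them are at most 16, the other 8 − k are at least 17, so the total is at least (8 − k)·17 + k·2.
This is ≤ 135, so (8 − k)·17 + 2k ≤ 135, which gives k ≥ 1.
Exactly 1 works: 1 value at 2 and 7 at 17 total 121; raise one of the low values by 14 (still ≤ 16) to hit 135.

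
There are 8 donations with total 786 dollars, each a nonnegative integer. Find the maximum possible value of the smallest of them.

The 8 values sum to 786, so their minimum is at most ⌊786/8⌋ = 98.
Equality holds with 6 values of 98 and 2 values of 99.

98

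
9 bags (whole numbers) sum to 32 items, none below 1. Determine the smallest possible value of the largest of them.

The 9 values sum to 32, so their maximum is at least ⌈32/9⌉ = 4.
Equality holds with 5 values of 4 and 4 values of 3.

4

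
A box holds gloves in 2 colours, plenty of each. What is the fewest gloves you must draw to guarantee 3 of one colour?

In the worst case you draw 2 of each of the 2 colours: 2 × 2 = 4.
One more forces 3 of some colour, so 4 + 1 = 5.

5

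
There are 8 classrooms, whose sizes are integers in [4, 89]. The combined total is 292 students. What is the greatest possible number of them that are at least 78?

With k values at 78 or above and the rest at least 4, the sum is at least 32 + 74k.
Since the sum is 292, we need 74k ≤ 260, i.e. k ≤ 3.
k = 3 is achieved by 3 values at 78 and 5 at 4, total 254; add 38 to one value (staying below 78) to reach 292.

3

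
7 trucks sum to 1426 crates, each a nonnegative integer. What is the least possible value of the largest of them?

204

The average is 1426/7 > 203, so not all 7 can be 203 or less; the largest is ≥ 204.
Taking 2 copies of 203 and 5 copies of 204 gives exactly 1426, so 204 is attained.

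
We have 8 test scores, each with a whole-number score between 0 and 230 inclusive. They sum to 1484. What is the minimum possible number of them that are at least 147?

Suppose at most 8 − j of them reach 147; then j values are ≤ 146 and the rest ≤ 230.
The total is then ≤ 146·j + 230·(8 − j) = 1840 − 84j. For this to be ≥ 1484 we need j ≤ 4, so at least 8 − 4 = 4 must reach 147.
Exactly 4 works: 4 values at 230 and 4 at 146 total 1504; lower one of the high values by 20 (still ≥ 147) to hit 1484.

4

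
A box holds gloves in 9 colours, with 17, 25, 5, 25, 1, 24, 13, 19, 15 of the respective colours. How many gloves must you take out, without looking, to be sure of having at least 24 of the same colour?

In the worst case you take as many as possible of each colour without reaching 24: 17 + 23 + 5 + 23 + 1 + 23 + 13 + 19 + 15 = 139.
The next one must give 24 of some colour, so 139 + 1 = 140.

140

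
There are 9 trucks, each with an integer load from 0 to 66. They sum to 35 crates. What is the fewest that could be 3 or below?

1

If only k of them are at most 3, the other 9 − k are at least 4, so the total is at least (9 − k)·4 + k·0.
This is ≤ 35, so (9 − k)·4 + 0k ≤ 35, which gives k ≥ 1.
Exactly 1 works: 1 value at 0 and 8 at 4 total 32; raise one of the low values by 3 (still ≤ 3) to hit 35.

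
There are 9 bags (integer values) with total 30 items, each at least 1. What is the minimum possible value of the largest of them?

4

If every one of the 9 were at most 3, the total would be at most 9 × 3 = 27 < 30.
Achievable: 3 of them at 4 and 6 at 3 total 30.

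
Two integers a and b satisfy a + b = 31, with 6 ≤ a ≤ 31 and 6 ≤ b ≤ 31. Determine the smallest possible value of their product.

150

ab = a(31 − a) is concave in a, so over [6, 25] it is minimized at an endpoint.
The extreme feasible split is a = 6, b = 25, giving ab = 150.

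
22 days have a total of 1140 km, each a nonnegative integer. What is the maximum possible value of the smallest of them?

The 22 values sum to 1140, so their minimum is at most ⌊1140/22⌋ = 51.
Equality holds with 4 values of 51 and 18 values of 52.

51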